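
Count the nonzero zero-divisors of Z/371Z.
Z/371Z has 58 nonzero zero-divisors

In Z/371Z each nonzero element is either a unit (gcd with 371 is 1) or a zero-divisor (gcd > 1). The number of units is φ(371): factorise 371 = 7 · 53, so φ(371) = (7 − 1) · (53 − 1) = 6 · 52 = 312. The nonzero elements number 371 − 1 = 370. Hence the nonzero zero-divisors number 370 − 312 = 58.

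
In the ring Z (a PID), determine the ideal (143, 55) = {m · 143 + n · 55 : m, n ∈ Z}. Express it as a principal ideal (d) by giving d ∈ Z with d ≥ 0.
In the PID Z, (a, b) is generated by gcd(a, b). Compute gcd(143, 55) with the extended Euclidean algorithm, tracking rows (r, s, t) with s·143 + t·55 = r:
  row A: (143, 1, 0)   [1·143 + 0·55 = 143]
  row B: (55, 0, 1)   [0·143 + 1·55 = 55]
  143 = 2·55 + 33   → row C = row A − 2·row B = (33, 1, −2)   [check: 1·143 − 2·55 = 33]
  55 = 1·33 + 22   → row D = row B − 1·row C = (22, −1, 3)   [check: −1·143 + 3·55 = 22]
  33 = 1·22 + 11   → row E = row C − 1·row D = (11, 2, −5)   [check: 2·143 − 5·55 = 11]
  22 = 2·11 + 0   → remainder 0, stop. gcd = 11 (last nonzero row E).
So gcd(143, 55) = 11, with Bézout identity 2·143 − 5·55 = 11. Containment (⊇): the Bézout identity exhibits 11 as an element of (143, 55), giving (11) ⊆ (143, 55). Containment (⊆): since 11 | 143 and 11 | 55 (143 = 11·13, 55 = 11·5), every Z-linear combination of 143 and 55 is divisible by 11, so (143, 55) ⊆ (11). Therefore (143, 55) = (11), d = 11.

Final answer: (143, 55) = (11); d = 11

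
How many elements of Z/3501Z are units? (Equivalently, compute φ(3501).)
An element a ∈ Z/3501Z is a unit iff gcd(a, 3501) = 1, so the number of units is φ(3501). φ is multiplicative, with φ(p^e) = p^e − p^(e−1). Factorise 3501 = 3^2 · 389. Then
  φ(3501) = (3^2 − 3^1) · (389 − 1) = 6 · 388 = 2328.

Final answer: Z/3501Z has φ(3501) = 2328 units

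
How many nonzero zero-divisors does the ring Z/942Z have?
Z/942Z has 629 nonzero zero-divisors

In Z/942Z each nonzero element is either a unit (gcd with 942 is 1) or a zero-divisor (gcd > 1). The number of units is φ(942): factorise 942 = 2 · 3 · 157, so φ(942) = (2 − 1) · (3 − 1) · (157 − 1) = 1 · 2 · 156 = 312. The nonzero elements number 942 − 1 = 941. Hence the nonzero zero-divisors number 941 − 312 = 629.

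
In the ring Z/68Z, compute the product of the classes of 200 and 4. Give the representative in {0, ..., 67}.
Reduce the factors first: 200 ≡ 64 (mod 68), so 200 · 4 ≡ 64 · 4 (mod 68). 64 · 4 = 256. Dividing by 68: 256 = 3·68 + 52. So (200 · 4) mod 68 = 52.

Final answer: 52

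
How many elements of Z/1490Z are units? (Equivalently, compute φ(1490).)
Z/1490Z has φ(1490) = 592 units

An element a ∈ Z/1490Z is a unit iff gcd(a, 1490) = 1, so the number of units is φ(1490). φ is multiplicative, with φ(p^e) = p^e − p^(e−1). Factorise 1490 = 2 · 5 · 149. Then
  φ(1490) = (2 − 1) · (5 − 1) · (149 − 1) = 1 · 4 · 148 = 592.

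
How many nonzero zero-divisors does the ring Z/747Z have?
Z/747Z has 254 nonzero zero-divisors

In Z/747Z each nonzero element is either a unit (gcd with 747 is 1) or a zero-divisor (gcd > 1). The number of units is φ(747): factorise 747 = 3^2 · 83, so φ(747) = (3^2 − 3^1) · (83 − 1) = 6 · 82 = 492. The nonzero elements number 747 − 1 = 746. Hence the nonzero zero-divisors number 746 − 492 = 254.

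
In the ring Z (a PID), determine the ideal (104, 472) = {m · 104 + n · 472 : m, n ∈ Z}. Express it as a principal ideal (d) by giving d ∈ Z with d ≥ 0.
In the PID Z, (a, b) is generated by gcd(a, b). Compute gcd(472, 104) with the extended Euclidean algorithm, tracking rows (r, s, t) with s·472 + t·104 = r:
  row A: (472, 1, 0)   [1·472 + 0·104 = 472]
  row B: (104, 0, 1)   [0·472 + 1·104 = 104]
  472 = 4·104 + 56   → row C = row A − 4·row B = (56, 1, −4)   [check: 1·472 − 4·104 = 56]
  104 = 1·56 + 48   → row D = row B − 1·row C = (48, −1, 5)   [check: −1·472 + 5·104 = 48]
  56 = 1·48 + 8   → row E = row C − 1·row D = (8, 2, −9)   [check: 2·472 − 9·104 = 8]
  48 = 6·8 + 0   → remainder 0, stop. gcd = 8 (last nonzero row E).
So gcd(104, 472) = 8, with Bézout identity 2·472 − 9·104 = 8. Containment (⊇): the Bézout identity exhibits 8 as an element of (104, 472), giving (8) ⊆ (104, 472). Containment (⊆): since 8 | 104 and 8 | 472 (104 = 8·13, 472 = 8·59), every Z-linear combination of 104 and 472 is divisible by 8, so (104, 472) ⊆ (8). Therefore (104, 472) = (8), d = 8.

Final answer: (104, 472) = (8); d = 8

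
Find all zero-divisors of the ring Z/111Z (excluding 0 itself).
An element a ∈ Z/111Z (with a ≠ 0) is a zero-divisor iff gcd(a, 111) > 1 (because a is a unit precisely when gcd(a, n) = 1, and in Z/nZ every nonzero, non-unit element is a zero-divisor). Scan a = 1, ..., 110 and keep those with gcd(a, 111) > 1:
  gcd(3, 111) = 3, gcd(6, 111) = 3, gcd(9, 111) = 3, gcd(12, 111) = 3, gcd(15, 111) = 3, gcd(18, 111) = 3, gcd(21, 111) = 3, gcd(24, 111) = 3, gcd(27, 111) = 3, gcd(30, 111) = 3, gcd(33, 111) = 3, gcd(36, 111) = 3, gcd(37, 111) = 37, gcd(39, 111) = 3, gcd(42, 111) = 3, gcd(45, 111) = 3, gcd(48, 111) = 3, gcd(51, 111) = 3, gcd(54, 111) = 3, gcd(57, 111) = 3, gcd(60, 111) = 3, gcd(63, 111) = 3, gcd(66, 111) = 3, gcd(69, 111) = 3, gcd(72, 111) = 3, gcd(74, 111) = 37, gcd(75, 111) = 3, gcd(78, 111) = 3, gcd(81, 111) = 3, gcd(84, 111) = 3, gcd(87, 111) = 3, gcd(90, 111) = 3, gcd(93, 111) = 3, gcd(96, 111) = 3, gcd(99, 111) = 3, gcd(102, 111) = 3, gcd(105, 111) = 3, gcd(108, 111) = 3.
All other a ∈ {1, ..., 110} have gcd(a, 111) = 1 and are units. So the nonzero zero-divisors are exactly the 38 values of a appearing in this scan.

Final answer: nonzero zero-divisors of Z/111Z = {3, 6, 9, 12, 15, 18, 21, 24, 27, 30, 33, 36, 37, 39, 42, 45, 48, 51, 54, 57, 60, 63, 66, 69, 72, 74, 75, 78, 81, 84, 87, 90, 93, 96, 99, 102, 105, 108}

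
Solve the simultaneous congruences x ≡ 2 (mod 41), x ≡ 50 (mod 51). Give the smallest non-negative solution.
The moduli 41, 51 are pairwise coprime, so by the CRT there is a unique solution mod 41·51 = 2091.
Solve by successive substitution. Start with x ≡ 2 (mod 41).
  Combine with x ≡ 50 (mod 51): write x = 2 + 41·t and require 2 + 41·t ≡ 50 (mod 51), i.e. 41·t ≡ 50 − 2 ≡ 48 (mod 51). Since 41^(−1) ≡ 5 (mod 51), t ≡ 5·48 ≡ 36 (mod 51). So x ≡ 2 + 41·36 = 1478 (mod 2091).
Unique solution in [0, 2091): x = 1478.

Final answer: x ≡ 1478 (mod 2091); the representative in [0, 2091) is 1478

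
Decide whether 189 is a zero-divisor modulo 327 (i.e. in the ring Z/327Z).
gcd(189, 327) = 3 > 1, so 189 is not a unit in Z/327Z. In Z/nZ every nonzero non-unit is a zero-divisor: explicitly, take b = 327/gcd = 109 ≠ 0 (mod 327); then 189·109 = 20601 = 63·327, i.e. 189·109 ≡ 0 (mod 327). So 189 is a zero-divisor.

Final answer: YES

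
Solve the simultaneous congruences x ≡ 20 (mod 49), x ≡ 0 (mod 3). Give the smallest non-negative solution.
x ≡ 69 (mod 147); the representative in [0, 147) is 69

The moduli 49, 3 are pairwise coprime, so by the CRT there is a unique solution mod 49·3 = 147.
Solve by successive substitution. Start with x ≡ 20 (mod 49).
  Combine with x ≡ 0 (mod 3): write x = 20 + 49·t and require 20 + 49·t ≡ 0 (mod 3), i.e. 49·t ≡ 0 − 20 ≡ 1 (mod 3). Since 49^(−1) ≡ 1 (mod 3) (49 ≡ 1 (mod 3)), t ≡ 1·1 ≡ 1 (mod 3). So x ≡ 20 + 49·1 = 69 (mod 147).
Unique solution in [0, 147): x = 69.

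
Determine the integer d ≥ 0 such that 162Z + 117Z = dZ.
(162, 117) = (9); d = 9

In the PID Z, (a, b) is generated by gcd(a, b). Compute gcd(162, 117) with the extended Euclidean algorithm, tracking rows (r, s, t) with s·162 + t·117 = r:
  row A: (162, 1, 0)   [1·162 + 0·117 = 162]
  row B: (117, 0, 1)   [0·162 + 1·117 = 117]
  162 = 1·117 + 45   → row C = row A − 1·row B = (45, 1, −1)   [check: 1·162 − 1·117 = 45]
  117 = 2·45 + 27   → row D = row B − 2·row C = (27, −2, 3)   [check: −2·162 + 3·117 = 27]
  45 = 1·27 + 18   → row E = row C − 1·row D = (18, 3, −4)   [check: 3·162 − 4·117 = 18]
  27 = 1·18 + 9   → row F = row D − 1·row E = (9, −5, 7)   [check: −5·162 + 7·117 = 9]
  18 = 2·9 + 0   → remainder 0, stop. gcd = 9 (last nonzero row F).
So gcd(162, 117) = 9, with Bézout identity −5·162 + 7·117 = 9. Containment (⊇): the Bézout identity exhibits 9 as an element of (162, 117), giving (9) ⊆ (162, 117). Containment (⊆): since 9 | 162 and 9 | 117 (162 = 9·18, 117 = 9·13), every Z-linear combination of 162 and 117 is divisible by 9, so (162, 117) ⊆ (9). Therefore (162, 117) = (9), d = 9.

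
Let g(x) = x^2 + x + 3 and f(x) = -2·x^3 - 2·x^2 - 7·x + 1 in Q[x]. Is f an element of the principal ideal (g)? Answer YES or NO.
NO

In Q[x] the ideal (g) consists of all multiples of g, so f ∈ (g) iff g | f, i.e. iff the remainder of f on division by g is 0. Divide f by g (g is monic, so eliminate the leading term of the running remainder at each step):
  leading term -2·x^3: subtract (-2·x)·g(x) = -2·x^3 - 2·x^2 - 6·x, leaving 1 - x
The remainder r(x) = 1 - x ≠ 0 (and deg r < deg g), so g ∤ f, i.e. f ∉ (g).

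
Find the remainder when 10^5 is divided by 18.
10

Use repeated squaring. Binary(5) = 101. Walk through the bits of the exponent 5 left-to-right: at each bit after the leading one, square the running value, then multiply by 10 if the bit is 1 (always reducing mod 18):
  bit 1 = 1 (leading): start with 10.
  bit 2 = 0: square 10^2 = 100 ≡ 10 (mod 18).
  bit 3 = 1: square 10^2 = 100 ≡ 10; bit is 1, so multiply 10·10 = 100 ≡ 10 (mod 18).
Final value: 10^5 ≡ 10 (mod 18).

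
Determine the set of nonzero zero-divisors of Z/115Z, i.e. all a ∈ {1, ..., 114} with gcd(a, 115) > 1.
nonzero zero-divisors of Z/115Z = {5, 10, 15, 20, 23, 25, 30, 35, 40, 45, 46, 50, 55, 60, 65, 69, 70, 75, 80, 85, 90, 92, 95, 100, 105, 110}

An element a ∈ Z/115Z (with a ≠ 0) is a zero-divisor iff gcd(a, 115) > 1 (because a is a unit precisely when gcd(a, n) = 1, and in Z/nZ every nonzero, non-unit element is a zero-divisor). Scan a = 1, ..., 114 and keep those with gcd(a, 115) > 1:
  gcd(5, 115) = 5, gcd(10, 115) = 5, gcd(15, 115) = 5, gcd(20, 115) = 5, gcd(23, 115) = 23, gcd(25, 115) = 5, gcd(30, 115) = 5, gcd(35, 115) = 5, gcd(40, 115) = 5, gcd(45, 115) = 5, gcd(46, 115) = 23, gcd(50, 115) = 5, gcd(55, 115) = 5, gcd(60, 115) = 5, gcd(65, 115) = 5, gcd(69, 115) = 23, gcd(70, 115) = 5, gcd(75, 115) = 5, gcd(80, 115) = 5, gcd(85, 115) = 5, gcd(90, 115) = 5, gcd(92, 115) = 23, gcd(95, 115) = 5, gcd(100, 115) = 5, gcd(105, 115) = 5, gcd(110, 115) = 5.
All other a ∈ {1, ..., 114} have gcd(a, 115) = 1 and are units. So the nonzero zero-divisors are exactly the 26 values of a appearing in this scan.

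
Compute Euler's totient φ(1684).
φ(1684) = 840

φ is multiplicative, with φ(p^e) = p^e − p^(e−1). Factorise 1684 = 2^2 · 421. Then
  φ(1684) = (2^2 − 2^1) · (421 − 1) = 2 · 420 = 840.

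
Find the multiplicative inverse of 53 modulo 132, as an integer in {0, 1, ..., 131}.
53^(−1) ≡ 5 (mod 132)

Apply the extended Euclidean algorithm to (132, 53), tracking rows (r, s, t) with s·132 + t·53 = r. Each division r_prev = q·r_cur + r_new produces the new row as (previous row) − q·(current row):
  row A: (132, 1, 0)   [1·132 + 0·53 = 132]
  row B: (53, 0, 1)   [0·132 + 1·53 = 53]
  132 = 2·53 + 26   → row C = row A − 2·row B = (26, 1, −2)   [check: 1·132 − 2·53 = 26]
  53 = 2·26 + 1   → row D = row B − 2·row C = (1, −2, 5)   [check: −2·132 + 5·53 = 1]
  26 = 26·1 + 0   → remainder 0, stop. gcd = 1 (last nonzero row D).
The gcd is 1, so 53 is invertible mod 132. The last nonzero row gives −2·132 + 5·53 = 1, so t = 5. So 53^(−1) ≡ 5 (mod 132). Verify: 53 · 5 = 265 ≡ 1 (mod 132). ✓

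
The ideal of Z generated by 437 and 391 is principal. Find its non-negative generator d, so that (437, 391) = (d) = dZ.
(437, 391) = (23); d = 23

In the PID Z, (a, b) is generated by gcd(a, b). Compute gcd(437, 391) with the extended Euclidean algorithm, tracking rows (r, s, t) with s·437 + t·391 = r:
  row A: (437, 1, 0)   [1·437 + 0·391 = 437]
  row B: (391, 0, 1)   [0·437 + 1·391 = 391]
  437 = 1·391 + 46   → row C = row A − 1·row B = (46, 1, −1)   [check: 1·437 − 1·391 = 46]
  391 = 8·46 + 23   → row D = row B − 8·row C = (23, −8, 9)   [check: −8·437 + 9·391 = 23]
  46 = 2·23 + 0   → remainder 0, stop. gcd = 23 (last nonzero row D).
So gcd(437, 391) = 23, with Bézout identity −8·437 + 9·391 = 23. Containment (⊇): the Bézout identity exhibits 23 as an element of (437, 391), giving (23) ⊆ (437, 391). Containment (⊆): since 23 | 437 and 23 | 391 (437 = 23·19, 391 = 23·17), every Z-linear combination of 437 and 391 is divisible by 23, so (437, 391) ⊆ (23). Therefore (437, 391) = (23), d = 23.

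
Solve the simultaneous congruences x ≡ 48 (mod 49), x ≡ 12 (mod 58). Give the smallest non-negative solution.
The moduli 49, 58 are pairwise coprime, so by the CRT there is a unique solution mod 49·58 = 2842.
Solve by successive substitution. Start with x ≡ 48 (mod 49).
  Combine with x ≡ 12 (mod 58): write x = 48 + 49·t and require 48 + 49·t ≡ 12 (mod 58), i.e. 49·t ≡ 12 − 48 ≡ 22 (mod 58). Since 49^(−1) ≡ 45 (mod 58), t ≡ 45·22 ≡ 4 (mod 58). So x ≡ 48 + 49·4 = 244 (mod 2842).
Unique solution in [0, 2842): x = 244.

Final answer: x ≡ 244 (mod 2842); the representative in [0, 2842) is 244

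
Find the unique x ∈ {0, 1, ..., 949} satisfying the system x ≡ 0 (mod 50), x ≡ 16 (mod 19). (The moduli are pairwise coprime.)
The moduli 50, 19 are pairwise coprime, so by the CRT there is a unique solution mod 50·19 = 950.
Solve by successive substitution. Start with x ≡ 0 (mod 50).
  Combine with x ≡ 16 (mod 19): write x = 50·t and require 50·t ≡ 16 (mod 19). Since 50^(−1) ≡ 8 (mod 19) (50 ≡ 12 (mod 19)), t ≡ 8·16 ≡ 14 (mod 19). So x ≡ 50·14 = 700 (mod 950).
Unique solution in [0, 950): x = 700.

Final answer: x ≡ 700 (mod 950); the representative in [0, 950) is 700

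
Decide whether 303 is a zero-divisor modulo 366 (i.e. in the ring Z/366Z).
YES

gcd(303, 366) = 3 > 1, so 303 is not a unit in Z/366Z. In Z/nZ every nonzero non-unit is a zero-divisor: explicitly, take b = 366/gcd = 122 ≠ 0 (mod 366); then 303·122 = 36966 = 101·366, i.e. 303·122 ≡ 0 (mod 366). So 303 is a zero-divisor.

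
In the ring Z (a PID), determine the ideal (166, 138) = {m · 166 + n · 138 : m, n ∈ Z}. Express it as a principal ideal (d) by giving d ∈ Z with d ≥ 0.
(166, 138) = (2); d = 2

In the PID Z, (a, b) is generated by gcd(a, b). Compute gcd(166, 138) with the extended Euclidean algorithm, tracking rows (r, s, t) with s·166 + t·138 = r:
  row A: (166, 1, 0)   [1·166 + 0·138 = 166]
  row B: (138, 0, 1)   [0·166 + 1·138 = 138]
  166 = 1·138 + 28   → row C = row A − 1·row B = (28, 1, −1)   [check: 1·166 − 1·138 = 28]
  138 = 4·28 + 26   → row D = row B − 4·row C = (26, −4, 5)   [check: −4·166 + 5·138 = 26]
  28 = 1·26 + 2   → row E = row C − 1·row D = (2, 5, −6)   [check: 5·166 − 6·138 = 2]
  26 = 13·2 + 0   → remainder 0, stop. gcd = 2 (last nonzero row E).
So gcd(166, 138) = 2, with Bézout identity 5·166 − 6·138 = 2. Containment (⊇): the Bézout identity exhibits 2 as an element of (166, 138), giving (2) ⊆ (166, 138). Containment (⊆): since 2 | 166 and 2 | 138 (166 = 2·83, 138 = 2·69), every Z-linear combination of 166 and 138 is divisible by 2, so (166, 138) ⊆ (2). Therefore (166, 138) = (2), d = 2.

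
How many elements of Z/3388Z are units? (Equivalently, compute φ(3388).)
Z/3388Z has φ(3388) = 1320 units

An element a ∈ Z/3388Z is a unit iff gcd(a, 3388) = 1, so the number of units is φ(3388). φ is multiplicative, with φ(p^e) = p^e − p^(e−1). Factorise 3388 = 2^2 · 7 · 11^2. Then
  φ(3388) = (2^2 − 2^1) · (7 − 1) · (11^2 − 11^1) = 2 · 6 · 110 = 1320.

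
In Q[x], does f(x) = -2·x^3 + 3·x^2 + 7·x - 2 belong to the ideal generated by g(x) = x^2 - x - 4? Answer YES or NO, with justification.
In Q[x] the ideal (g) consists of all multiples of g, so f ∈ (g) iff g | f, i.e. iff the remainder of f on division by g is 0. Divide f by g (g is monic, so eliminate the leading term of the running remainder at each step):
  leading term -2·x^3: subtract (-2·x)·g(x) = -2·x^3 + 2·x^2 + 8·x, leaving x^2 - x - 2
  leading term x^2: subtract (1)·g(x) = x^2 - x - 4, leaving 2
The remainder r(x) = 2 ≠ 0 (and deg r < deg g), so g ∤ f, i.e. f ∉ (g).

Final answer: NO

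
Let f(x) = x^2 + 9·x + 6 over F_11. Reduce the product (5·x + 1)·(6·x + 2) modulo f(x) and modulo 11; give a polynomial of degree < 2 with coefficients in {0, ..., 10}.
Multiply as integer polynomials: a · b = 30·x^2 + 16·x + 2. Reducing coefficients mod 11: a · b ≡ 8·x^2 + 5·x + 2. Now divide by f(x) = x^2 + 9·x + 6 in F_11[x], eliminating the leading term at each step:
  leading term 8·x^2: subtract (8)·f(x) = 8·x^2 + 6·x + 4, leaving 10·x + 9 (coefficients mod 11)
The degree is now < 2, so this is the remainder. Hence a · b ≡ 10·x + 9 in F_11[x]/(f).

Final answer: a · b ≡ 10·x + 9 (mod f(x))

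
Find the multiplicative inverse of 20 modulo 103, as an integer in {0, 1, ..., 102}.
20^(−1) ≡ 67 (mod 103)

Apply the extended Euclidean algorithm to (103, 20), tracking rows (r, s, t) with s·103 + t·20 = r. Each division r_prev = q·r_cur + r_new produces the new row as (previous row) − q·(current row):
  row A: (103, 1, 0)   [1·103 + 0·20 = 103]
  row B: (20, 0, 1)   [0·103 + 1·20 = 20]
  103 = 5·20 + 3   → row C = row A − 5·row B = (3, 1, −5)   [check: 1·103 − 5·20 = 3]
  20 = 6·3 + 2   → row D = row B − 6·row C = (2, −6, 31)   [check: −6·103 + 31·20 = 2]
  3 = 1·2 + 1   → row E = row C − 1·row D = (1, 7, −36)   [check: 7·103 − 36·20 = 1]
  2 = 2·1 + 0   → remainder 0, stop. gcd = 1 (last nonzero row E).
The gcd is 1, so 20 is invertible mod 103. The last nonzero row gives 7·103 − 36·20 = 1, so t = −36. So 20^(−1) ≡ −36 ≡ 67 (mod 103). Verify: 20 · 67 = 1340 ≡ 1 (mod 103). ✓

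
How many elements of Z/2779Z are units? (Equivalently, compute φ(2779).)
Z/2779Z has φ(2779) = 2376 units

An element a ∈ Z/2779Z is a unit iff gcd(a, 2779) = 1, so the number of units is φ(2779). φ is multiplicative, with φ(p^e) = p^e − p^(e−1). Factorise 2779 = 7 · 397. Then
  φ(2779) = (7 − 1) · (397 − 1) = 6 · 396 = 2376.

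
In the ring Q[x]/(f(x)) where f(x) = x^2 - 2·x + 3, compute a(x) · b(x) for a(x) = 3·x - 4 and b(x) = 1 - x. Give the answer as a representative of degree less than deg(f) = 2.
a · b ≡ x + 5 (mod f(x))

First multiply in Q[x] without reducing: a · b = -3·x^2 + 7·x - 4. Now divide by f(x) = x^2 - 2·x + 3, eliminating the leading term at each step:
  leading term -3·x^2: subtract (-3)·f(x) = -3·x^2 + 6·x - 9, leaving x + 5
The degree is now < 2, so this is the remainder. Hence a · b ≡ x + 5 in Q[x]/(f).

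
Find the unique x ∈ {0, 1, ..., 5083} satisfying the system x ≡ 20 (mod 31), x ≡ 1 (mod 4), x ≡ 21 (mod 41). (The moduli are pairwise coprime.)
x ≡ 3957 (mod 5084); the representative in [0, 5084) is 3957

The moduli 31, 4, 41 are pairwise coprime, so by the CRT there is a unique solution mod 31·4·41 = 5084.
Solve by successive substitution. Start with x ≡ 20 (mod 31).
  Combine with x ≡ 1 (mod 4): write x = 20 + 31·t and require 20 + 31·t ≡ 1 (mod 4), i.e. 31·t ≡ 1 − 20 ≡ 1 (mod 4). Since 31^(−1) ≡ 3 (mod 4) (31 ≡ 3 (mod 4)), t ≡ 3·1 ≡ 3 (mod 4). So x ≡ 20 + 31·3 = 113 (mod 124).
  Combine with x ≡ 21 (mod 41): write x = 113 + 124·t and require 113 + 124·t ≡ 21 (mod 41), i.e. 124·t ≡ 21 − 113 ≡ 31 (mod 41). Since 124^(−1) ≡ 1 (mod 41) (124 ≡ 1 (mod 41)), t ≡ 1·31 ≡ 31 (mod 41). So x ≡ 113 + 124·31 = 3957 (mod 5084).
Unique solution in [0, 5084): x = 3957.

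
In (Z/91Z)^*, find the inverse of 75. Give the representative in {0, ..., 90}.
Apply the extended Euclidean algorithm to (91, 75), tracking rows (r, s, t) with s·91 + t·75 = r. Each division r_prev = q·r_cur + r_new produces the new row as (previous row) − q·(current row):
  row A: (91, 1, 0)   [1·91 + 0·75 = 91]
  row B: (75, 0, 1)   [0·91 + 1·75 = 75]
  91 = 1·75 + 16   → row C = row A − 1·row B = (16, 1, −1)   [check: 1·91 − 1·75 = 16]
  75 = 4·16 + 11   → row D = row B − 4·row C = (11, −4, 5)   [check: −4·91 + 5·75 = 11]
  16 = 1·11 + 5   → row E = row C − 1·row D = (5, 5, −6)   [check: 5·91 − 6·75 = 5]
  11 = 2·5 + 1   → row F = row D − 2·row E = (1, −14, 17)   [check: −14·91 + 17·75 = 1]
  5 = 5·1 + 0   → remainder 0, stop. gcd = 1 (last nonzero row F).
The gcd is 1, so 75 is invertible mod 91. The last nonzero row gives −14·91 + 17·75 = 1, so t = 17. So 75^(−1) ≡ 17 (mod 91). Verify: 75 · 17 = 1275 ≡ 1 (mod 91). ✓

Final answer: 75^(−1) ≡ 17 (mod 91)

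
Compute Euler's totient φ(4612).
φ is multiplicative, with φ(p^e) = p^e − p^(e−1). Factorise 4612 = 2^2 · 1153. Then
  φ(4612) = (2^2 − 2^1) · (1153 − 1) = 2 · 1152 = 2304.

Final answer: φ(4612) = 2304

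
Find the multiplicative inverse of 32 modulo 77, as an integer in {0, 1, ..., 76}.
32^(−1) ≡ 65 (mod 77)

Apply the extended Euclidean algorithm to (77, 32), tracking rows (r, s, t) with s·77 + t·32 = r. Each division r_prev = q·r_cur + r_new produces the new row as (previous row) − q·(current row):
  row A: (77, 1, 0)   [1·77 + 0·32 = 77]
  row B: (32, 0, 1)   [0·77 + 1·32 = 32]
  77 = 2·32 + 13   → row C = row A − 2·row B = (13, 1, −2)   [check: 1·77 − 2·32 = 13]
  32 = 2·13 + 6   → row D = row B − 2·row C = (6, −2, 5)   [check: −2·77 + 5·32 = 6]
  13 = 2·6 + 1   → row E = row C − 2·row D = (1, 5, −12)   [check: 5·77 − 12·32 = 1]
  6 = 6·1 + 0   → remainder 0, stop. gcd = 1 (last nonzero row E).
The gcd is 1, so 32 is invertible mod 77. The last nonzero row gives 5·77 − 12·32 = 1, so t = −12. So 32^(−1) ≡ −12 ≡ 65 (mod 77). Verify: 32 · 65 = 2080 ≡ 1 (mod 77). ✓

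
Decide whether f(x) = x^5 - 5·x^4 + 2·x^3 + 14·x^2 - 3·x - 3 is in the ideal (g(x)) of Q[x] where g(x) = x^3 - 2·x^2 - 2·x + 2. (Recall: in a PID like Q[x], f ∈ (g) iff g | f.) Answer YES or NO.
In Q[x] the ideal (g) consists of all multiples of g, so f ∈ (g) iff g | f, i.e. iff the remainder of f on division by g is 0. Divide f by g (g is monic, so eliminate the leading term of the running remainder at each step):
  leading term x^5: subtract (x^2)·g(x) = x^5 - 2·x^4 - 2·x^3 + 2·x^2, leaving -3·x^4 + 4·x^3 + 12·x^2 - 3·x - 3
  leading term -3·x^4: subtract (-3·x)·g(x) = -3·x^4 + 6·x^3 + 6·x^2 - 6·x, leaving -2·x^3 + 6·x^2 + 3·x - 3
  leading term -2·x^3: subtract (-2)·g(x) = -2·x^3 + 4·x^2 + 4·x - 4, leaving 2·x^2 - x + 1
The remainder r(x) = 2·x^2 - x + 1 ≠ 0 (and deg r < deg g), so g ∤ f, i.e. f ∉ (g).

Final answer: NO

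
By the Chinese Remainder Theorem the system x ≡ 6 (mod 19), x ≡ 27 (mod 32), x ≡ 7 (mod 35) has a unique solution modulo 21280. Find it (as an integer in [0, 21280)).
The moduli 19, 32, 35 are pairwise coprime, so by the CRT there is a unique solution mod 19·32·35 = 21280.
Solve by successive substitution. Start with x ≡ 6 (mod 19).
  Combine with x ≡ 27 (mod 32): write x = 6 + 19·t and require 6 + 19·t ≡ 27 (mod 32), i.e. 19·t ≡ 27 − 6 ≡ 21 (mod 32). Since 19^(−1) ≡ 27 (mod 32), t ≡ 27·21 ≡ 23 (mod 32). So x ≡ 6 + 19·23 = 443 (mod 608).
  Combine with x ≡ 7 (mod 35): write x = 443 + 608·t and require 443 + 608·t ≡ 7 (mod 35), i.e. 608·t ≡ 7 − 443 ≡ 19 (mod 35). Since 608^(−1) ≡ 27 (mod 35) (608 ≡ 13 (mod 35)), t ≡ 27·19 ≡ 23 (mod 35). So x ≡ 443 + 608·23 = 14427 (mod 21280).
Unique solution in [0, 21280): x = 14427.

Final answer: x ≡ 14427 (mod 21280); the representative in [0, 21280) is 14427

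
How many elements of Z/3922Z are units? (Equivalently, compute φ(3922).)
Z/3922Z has φ(3922) = 1872 units

An element a ∈ Z/3922Z is a unit iff gcd(a, 3922) = 1, so the number of units is φ(3922). φ is multiplicative, with φ(p^e) = p^e − p^(e−1). Factorise 3922 = 2 · 37 · 53. Then
  φ(3922) = (2 − 1) · (37 − 1) · (53 − 1) = 1 · 36 · 52 = 1872.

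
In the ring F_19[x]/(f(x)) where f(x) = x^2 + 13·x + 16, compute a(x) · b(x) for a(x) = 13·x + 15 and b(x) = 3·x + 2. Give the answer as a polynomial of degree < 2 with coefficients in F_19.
Multiply as integer polynomials: a · b = 39·x^2 + 71·x + 30. Reducing coefficients mod 19: a · b ≡ x^2 + 14·x + 11. Now divide by f(x) = x^2 + 13·x + 16 in F_19[x], eliminating the leading term at each step:
  leading term x^2: subtract (1)·f(x) = x^2 + 13·x + 16, leaving x + 14 (coefficients mod 19)
The degree is now < 2, so this is the remainder. Hence a · b ≡ x + 14 in F_19[x]/(f).

Final answer: a · b ≡ x + 14 (mod f(x))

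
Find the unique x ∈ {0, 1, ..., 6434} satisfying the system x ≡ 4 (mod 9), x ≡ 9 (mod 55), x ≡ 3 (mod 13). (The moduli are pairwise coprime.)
The moduli 9, 55, 13 are pairwise coprime, so by the CRT there is a unique solution mod 9·55·13 = 6435.
Solve by successive substitution. Start with x ≡ 4 (mod 9).
  Combine with x ≡ 9 (mod 55): write x = 4 + 9·t and require 4 + 9·t ≡ 9 (mod 55), i.e. 9·t ≡ 9 − 4 ≡ 5 (mod 55). Since 9^(−1) ≡ 49 (mod 55), t ≡ 49·5 ≡ 25 (mod 55). So x ≡ 4 + 9·25 = 229 (mod 495).
  Combine with x ≡ 3 (mod 13): write x = 229 + 495·t and require 229 + 495·t ≡ 3 (mod 13), i.e. 495·t ≡ 3 − 229 ≡ 8 (mod 13). Since 495^(−1) ≡ 1 (mod 13) (495 ≡ 1 (mod 13)), t ≡ 1·8 ≡ 8 (mod 13). So x ≡ 229 + 495·8 = 4189 (mod 6435).
Unique solution in [0, 6435): x = 4189.

Final answer: x ≡ 4189 (mod 6435); the representative in [0, 6435) is 4189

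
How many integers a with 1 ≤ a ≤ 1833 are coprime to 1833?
The number of a ∈ {1, ..., 1833} with gcd(a, 1833) = 1 is by definition Euler's totient φ(1833). φ is multiplicative, with φ(p^e) = p^e − p^(e−1). Factorise 1833 = 3 · 13 · 47. Then
  φ(1833) = (3 − 1) · (13 − 1) · (47 − 1) = 2 · 12 · 46 = 1104.
So there are 1104 such integers.

Final answer: 1104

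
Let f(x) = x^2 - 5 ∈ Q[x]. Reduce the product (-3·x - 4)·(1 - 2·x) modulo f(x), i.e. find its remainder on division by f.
First multiply in Q[x] without reducing: a · b = 6·x^2 + 5·x - 4. Now divide by f(x) = x^2 - 5, eliminating the leading term at each step:
  leading term 6·x^2: subtract (6)·f(x) = 6·x^2 - 30, leaving 5·x + 26
The degree is now < 2, so this is the remainder. Hence a · b ≡ 5·x + 26 in Q[x]/(f).

Final answer: a · b ≡ 5·x + 26 (mod f(x))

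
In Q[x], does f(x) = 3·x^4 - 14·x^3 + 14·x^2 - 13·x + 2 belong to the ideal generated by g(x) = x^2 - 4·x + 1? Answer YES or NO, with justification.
NO

In Q[x] the ideal (g) consists of all multiples of g, so f ∈ (g) iff g | f, i.e. iff the remainder of f on division by g is 0. Divide f by g (g is monic, so eliminate the leading term of the running remainder at each step):
  leading term 3·x^4: subtract (3·x^2)·g(x) = 3·x^4 - 12·x^3 + 3·x^2, leaving -2·x^3 + 11·x^2 - 13·x + 2
  leading term -2·x^3: subtract (-2·x)·g(x) = -2·x^3 + 8·x^2 - 2·x, leaving 3·x^2 - 11·x + 2
  leading term 3·x^2: subtract (3)·g(x) = 3·x^2 - 12·x + 3, leaving x - 1
The remainder r(x) = x - 1 ≠ 0 (and deg r < deg g), so g ∤ f, i.e. f ∉ (g).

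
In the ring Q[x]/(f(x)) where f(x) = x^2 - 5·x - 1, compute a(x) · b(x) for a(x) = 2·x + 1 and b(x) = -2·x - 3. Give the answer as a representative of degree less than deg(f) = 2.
a · b ≡ -28·x - 7 (mod f(x))

First multiply in Q[x] without reducing: a · b = -4·x^2 - 8·x - 3. Now divide by f(x) = x^2 - 5·x - 1, eliminating the leading term at each step:
  leading term -4·x^2: subtract (-4)·f(x) = -4·x^2 + 20·x + 4, leaving -28·x - 7
The degree is now < 2, so this is the remainder. Hence a · b ≡ -28·x - 7 in Q[x]/(f).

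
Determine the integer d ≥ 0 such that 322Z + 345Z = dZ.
(322, 345) = (23); d = 23

In the PID Z, (a, b) is generated by gcd(a, b). Compute gcd(345, 322) with the extended Euclidean algorithm, tracking rows (r, s, t) with s·345 + t·322 = r:
  row A: (345, 1, 0)   [1·345 + 0·322 = 345]
  row B: (322, 0, 1)   [0·345 + 1·322 = 322]
  345 = 1·322 + 23   → row C = row A − 1·row B = (23, 1, −1)   [check: 1·345 − 1·322 = 23]
  322 = 14·23 + 0   → remainder 0, stop. gcd = 23 (last nonzero row C).
So gcd(322, 345) = 23, with Bézout identity 1·345 − 1·322 = 23. Containment (⊇): the Bézout identity exhibits 23 as an element of (322, 345), giving (23) ⊆ (322, 345). Containment (⊆): since 23 | 322 and 23 | 345 (322 = 23·14, 345 = 23·15), every Z-linear combination of 322 and 345 is divisible by 23, so (322, 345) ⊆ (23). Therefore (322, 345) = (23), d = 23.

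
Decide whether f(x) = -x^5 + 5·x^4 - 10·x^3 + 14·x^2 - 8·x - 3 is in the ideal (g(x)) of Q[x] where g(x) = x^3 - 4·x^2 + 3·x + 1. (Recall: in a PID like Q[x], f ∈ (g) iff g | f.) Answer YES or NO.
In Q[x] the ideal (g) consists of all multiples of g, so f ∈ (g) iff g | f, i.e. iff the remainder of f on division by g is 0. Divide f by g (g is monic, so eliminate the leading term of the running remainder at each step):
  leading term -x^5: subtract (-x^2)·g(x) = -x^5 + 4·x^4 - 3·x^3 - x^2, leaving x^4 - 7·x^3 + 15·x^2 - 8·x - 3
  leading term x^4: subtract (x)·g(x) = x^4 - 4·x^3 + 3·x^2 + x, leaving -3·x^3 + 12·x^2 - 9·x - 3
  leading term -3·x^3: subtract (-3)·g(x) = -3·x^3 + 12·x^2 - 9·x - 3, leaving 0
The remainder is 0, so f(x) = g(x) · h(x) with h(x) = -x^2 + x - 3. Hence g | f, i.e. f ∈ (g).

Final answer: YES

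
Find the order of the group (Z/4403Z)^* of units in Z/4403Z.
(Z/4403Z)^* consists of the classes a with gcd(a, 4403) = 1, so its order is φ(4403). φ is multiplicative, with φ(p^e) = p^e − p^(e−1). Factorise 4403 = 7 · 17 · 37. Then
  φ(4403) = (7 − 1) · (17 − 1) · (37 − 1) = 6 · 16 · 36 = 3456.
Thus |(Z/4403Z)^*| = 3456.

Final answer: |(Z/4403Z)^*| = 3456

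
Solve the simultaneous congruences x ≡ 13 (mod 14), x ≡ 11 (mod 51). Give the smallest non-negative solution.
The moduli 14, 51 are pairwise coprime, so by the CRT there is a unique solution mod 14·51 = 714.
Solve by successive substitution. Start with x ≡ 13 (mod 14).
  Combine with x ≡ 11 (mod 51): write x = 13 + 14·t and require 13 + 14·t ≡ 11 (mod 51), i.e. 14·t ≡ 11 − 13 ≡ 49 (mod 51). Since 14^(−1) ≡ 11 (mod 51), t ≡ 11·49 ≡ 29 (mod 51). So x ≡ 13 + 14·29 = 419 (mod 714).
Unique solution in [0, 714): x = 419.

Final answer: x ≡ 419 (mod 714); the representative in [0, 714) is 419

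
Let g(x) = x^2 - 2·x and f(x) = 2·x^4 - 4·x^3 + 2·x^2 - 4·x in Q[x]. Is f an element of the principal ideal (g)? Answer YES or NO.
In Q[x] the ideal (g) consists of all multiples of g, so f ∈ (g) iff g | f, i.e. iff the remainder of f on division by g is 0. Divide f by g (g is monic, so eliminate the leading term of the running remainder at each step):
  leading term 2·x^4: subtract (2·x^2)·g(x) = 2·x^4 - 4·x^3, leaving 2·x^2 - 4·x
  leading term 2·x^2: subtract (2)·g(x) = 2·x^2 - 4·x, leaving 0
The remainder is 0, so f(x) = g(x) · h(x) with h(x) = 2·x^2 + 2. Hence g | f, i.e. f ∈ (g).

Final answer: YES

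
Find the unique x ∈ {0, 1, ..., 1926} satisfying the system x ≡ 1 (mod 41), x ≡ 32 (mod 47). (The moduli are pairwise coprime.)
The moduli 41, 47 are pairwise coprime, so by the CRT there is a unique solution mod 41·47 = 1927.
Solve by successive substitution. Start with x ≡ 1 (mod 41).
  Combine with x ≡ 32 (mod 47): write x = 1 + 41·t and require 1 + 41·t ≡ 32 (mod 47), i.e. 41·t ≡ 32 − 1 ≡ 31 (mod 47). Since 41^(−1) ≡ 39 (mod 47), t ≡ 39·31 ≡ 34 (mod 47). So x ≡ 1 + 41·34 = 1395 (mod 1927).
Unique solution in [0, 1927): x = 1395.

Final answer: x ≡ 1395 (mod 1927); the representative in [0, 1927) is 1395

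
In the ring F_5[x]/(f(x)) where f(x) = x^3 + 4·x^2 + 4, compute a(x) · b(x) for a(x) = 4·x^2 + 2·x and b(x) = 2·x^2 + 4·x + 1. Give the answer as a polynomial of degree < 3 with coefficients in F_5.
a · b ≡ 3 (mod f(x))

Multiply as integer polynomials: a · b = 8·x^4 + 20·x^3 + 12·x^2 + 2·x. Reducing coefficients mod 5: a · b ≡ 3·x^4 + 2·x^2 + 2·x. Now divide by f(x) = x^3 + 4·x^2 + 4 in F_5[x], eliminating the leading term at each step:
  leading term 3·x^4: subtract (3·x)·f(x) = 3·x^4 + 2·x^3 + 2·x, leaving 3·x^3 + 2·x^2 (coefficients mod 5)
  leading term 3·x^3: subtract (3)·f(x) = 3·x^3 + 2·x^2 + 2, leaving 3 (coefficients mod 5)
The degree is now < 3, so this is the remainder. Hence a · b ≡ 3 in F_5[x]/(f).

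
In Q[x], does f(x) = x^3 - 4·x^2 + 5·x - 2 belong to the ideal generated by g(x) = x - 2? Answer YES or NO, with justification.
YES

In Q[x] the ideal (g) consists of all multiples of g, so f ∈ (g) iff g | f, i.e. iff the remainder of f on division by g is 0. Divide f by g (g is monic, so eliminate the leading term of the running remainder at each step):
  leading term x^3: subtract (x^2)·g(x) = x^3 - 2·x^2, leaving -2·x^2 + 5·x - 2
  leading term -2·x^2: subtract (-2·x)·g(x) = -2·x^2 + 4·x, leaving x - 2
  leading term x: subtract (1)·g(x) = x - 2, leaving 0
The remainder is 0, so f(x) = g(x) · h(x) with h(x) = x^2 - 2·x + 1. Hence g | f, i.e. f ∈ (g).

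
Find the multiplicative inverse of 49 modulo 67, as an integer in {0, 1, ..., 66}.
Apply the extended Euclidean algorithm to (67, 49), tracking rows (r, s, t) with s·67 + t·49 = r. Each division r_prev = q·r_cur + r_new produces the new row as (previous row) − q·(current row):
  row A: (67, 1, 0)   [1·67 + 0·49 = 67]
  row B: (49, 0, 1)   [0·67 + 1·49 = 49]
  67 = 1·49 + 18   → row C = row A − 1·row B = (18, 1, −1)   [check: 1·67 − 1·49 = 18]
  49 = 2·18 + 13   → row D = row B − 2·row C = (13, −2, 3)   [check: −2·67 + 3·49 = 13]
  18 = 1·13 + 5   → row E = row C − 1·row D = (5, 3, −4)   [check: 3·67 − 4·49 = 5]
  13 = 2·5 + 3   → row F = row D − 2·row E = (3, −8, 11)   [check: −8·67 + 11·49 = 3]
  5 = 1·3 + 2   → row G = row E − 1·row F = (2, 11, −15)   [check: 11·67 − 15·49 = 2]
  3 = 1·2 + 1   → row H = row F − 1·row G = (1, −19, 26)   [check: −19·67 + 26·49 = 1]
  2 = 2·1 + 0   → remainder 0, stop. gcd = 1 (last nonzero row H).
The gcd is 1, so 49 is invertible mod 67. The last nonzero row gives −19·67 + 26·49 = 1, so t = 26. So 49^(−1) ≡ 26 (mod 67). Verify: 49 · 26 = 1274 ≡ 1 (mod 67). ✓

Final answer: 49^(−1) ≡ 26 (mod 67)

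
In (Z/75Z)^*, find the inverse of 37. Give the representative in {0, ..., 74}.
37^(−1) ≡ 73 (mod 75)

Apply the extended Euclidean algorithm to (75, 37), tracking rows (r, s, t) with s·75 + t·37 = r. Each division r_prev = q·r_cur + r_new produces the new row as (previous row) − q·(current row):
  row A: (75, 1, 0)   [1·75 + 0·37 = 75]
  row B: (37, 0, 1)   [0·75 + 1·37 = 37]
  75 = 2·37 + 1   → row C = row A − 2·row B = (1, 1, −2)   [check: 1·75 − 2·37 = 1]
  37 = 37·1 + 0   → remainder 0, stop. gcd = 1 (last nonzero row C).
The gcd is 1, so 37 is invertible mod 75. The last nonzero row gives 1·75 − 2·37 = 1, so t = −2. So 37^(−1) ≡ −2 ≡ 73 (mod 75). Verify: 37 · 73 = 2701 ≡ 1 (mod 75). ✓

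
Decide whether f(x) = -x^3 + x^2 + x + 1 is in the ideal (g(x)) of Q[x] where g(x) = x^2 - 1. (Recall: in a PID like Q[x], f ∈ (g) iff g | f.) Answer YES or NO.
In Q[x] the ideal (g) consists of all multiples of g, so f ∈ (g) iff g | f, i.e. iff the remainder of f on division by g is 0. Divide f by g (g is monic, so eliminate the leading term of the running remainder at each step):
  leading term -x^3: subtract (-x)·g(x) = -x^3 + x, leaving x^2 + 1
  leading term x^2: subtract (1)·g(x) = x^2 - 1, leaving 2
The remainder r(x) = 2 ≠ 0 (and deg r < deg g), so g ∤ f, i.e. f ∉ (g).

Final answer: NO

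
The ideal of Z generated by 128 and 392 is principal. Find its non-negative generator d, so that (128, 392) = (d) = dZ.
(128, 392) = (8); d = 8

In the PID Z, (a, b) is generated by gcd(a, b). Compute gcd(392, 128) with the extended Euclidean algorithm, tracking rows (r, s, t) with s·392 + t·128 = r:
  row A: (392, 1, 0)   [1·392 + 0·128 = 392]
  row B: (128, 0, 1)   [0·392 + 1·128 = 128]
  392 = 3·128 + 8   → row C = row A − 3·row B = (8, 1, −3)   [check: 1·392 − 3·128 = 8]
  128 = 16·8 + 0   → remainder 0, stop. gcd = 8 (last nonzero row C).
So gcd(128, 392) = 8, with Bézout identity 1·392 − 3·128 = 8. Containment (⊇): the Bézout identity exhibits 8 as an element of (128, 392), giving (8) ⊆ (128, 392). Containment (⊆): since 8 | 128 and 8 | 392 (128 = 8·16, 392 = 8·49), every Z-linear combination of 128 and 392 is divisible by 8, so (128, 392) ⊆ (8). Therefore (128, 392) = (8), d = 8.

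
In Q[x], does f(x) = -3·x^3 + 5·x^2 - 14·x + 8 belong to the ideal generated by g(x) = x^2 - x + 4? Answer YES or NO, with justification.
YES

In Q[x] the ideal (g) consists of all multiples of g, so f ∈ (g) iff g | f, i.e. iff the remainder of f on division by g is 0. Divide f by g (g is monic, so eliminate the leading term of the running remainder at each step):
  leading term -3·x^3: subtract (-3·x)·g(x) = -3·x^3 + 3·x^2 - 12·x, leaving 2·x^2 - 2·x + 8
  leading term 2·x^2: subtract (2)·g(x) = 2·x^2 - 2·x + 8, leaving 0
The remainder is 0, so f(x) = g(x) · h(x) with h(x) = 2 - 3·x. Hence g | f, i.e. f ∈ (g).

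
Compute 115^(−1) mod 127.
115^(−1) ≡ 74 (mod 127)

Apply the extended Euclidean algorithm to (127, 115), tracking rows (r, s, t) with s·127 + t·115 = r. Each division r_prev = q·r_cur + r_new produces the new row as (previous row) − q·(current row):
  row A: (127, 1, 0)   [1·127 + 0·115 = 127]
  row B: (115, 0, 1)   [0·127 + 1·115 = 115]
  127 = 1·115 + 12   → row C = row A − 1·row B = (12, 1, −1)   [check: 1·127 − 1·115 = 12]
  115 = 9·12 + 7   → row D = row B − 9·row C = (7, −9, 10)   [check: −9·127 + 10·115 = 7]
  12 = 1·7 + 5   → row E = row C − 1·row D = (5, 10, −11)   [check: 10·127 − 11·115 = 5]
  7 = 1·5 + 2   → row F = row D − 1·row E = (2, −19, 21)   [check: −19·127 + 21·115 = 2]
  5 = 2·2 + 1   → row G = row E − 2·row F = (1, 48, −53)   [check: 48·127 − 53·115 = 1]
  2 = 2·1 + 0   → remainder 0, stop. gcd = 1 (last nonzero row G).
The gcd is 1, so 115 is invertible mod 127. The last nonzero row gives 48·127 − 53·115 = 1, so t = −53. So 115^(−1) ≡ −53 ≡ 74 (mod 127). Verify: 115 · 74 = 8510 ≡ 1 (mod 127). ✓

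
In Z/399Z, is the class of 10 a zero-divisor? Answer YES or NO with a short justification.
gcd(10, 399) = 1, so 10 is a unit in Z/399Z (it has a multiplicative inverse). A unit cannot be a zero-divisor: if 10·b ≡ 0 then multiplying both sides by 10^(−1) gives b ≡ 0. So 10 is not a zero-divisor.

Final answer: NO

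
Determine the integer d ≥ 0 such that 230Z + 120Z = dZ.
In the PID Z, (a, b) is generated by gcd(a, b). Compute gcd(230, 120) with the extended Euclidean algorithm, tracking rows (r, s, t) with s·230 + t·120 = r:
  row A: (230, 1, 0)   [1·230 + 0·120 = 230]
  row B: (120, 0, 1)   [0·230 + 1·120 = 120]
  230 = 1·120 + 110   → row C = row A − 1·row B = (110, 1, −1)   [check: 1·230 − 1·120 = 110]
  120 = 1·110 + 10   → row D = row B − 1·row C = (10, −1, 2)   [check: −1·230 + 2·120 = 10]
  110 = 11·10 + 0   → remainder 0, stop. gcd = 10 (last nonzero row D).
So gcd(230, 120) = 10, with Bézout identity −1·230 + 2·120 = 10. Containment (⊇): the Bézout identity exhibits 10 as an element of (230, 120), giving (10) ⊆ (230, 120). Containment (⊆): since 10 | 230 and 10 | 120 (230 = 10·23, 120 = 10·12), every Z-linear combination of 230 and 120 is divisible by 10, so (230, 120) ⊆ (10). Therefore (230, 120) = (10), d = 10.

Final answer: (230, 120) = (10); d = 10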